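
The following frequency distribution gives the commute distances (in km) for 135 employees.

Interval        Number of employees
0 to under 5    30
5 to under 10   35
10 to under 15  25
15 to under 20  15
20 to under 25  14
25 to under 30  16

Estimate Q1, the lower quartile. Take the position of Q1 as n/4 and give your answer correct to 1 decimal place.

5.5

Cumulative frequencies: 30, 65, 90, 105, 119, 135
n = 135; position = n/4 = 33.75.
This falls in the class 5 to under 10: L = 5, F = 30, f = 35, h = 5.
Lower quartile ≈ 5 + ((33.75 − 30) / 35) × 5 = 5.5357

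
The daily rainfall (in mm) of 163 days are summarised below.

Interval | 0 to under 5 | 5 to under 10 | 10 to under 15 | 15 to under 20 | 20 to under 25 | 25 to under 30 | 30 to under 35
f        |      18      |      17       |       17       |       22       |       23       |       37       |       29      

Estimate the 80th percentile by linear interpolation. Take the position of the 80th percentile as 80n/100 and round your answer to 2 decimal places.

29.51

Cumulative frequencies: 18, 35, 52, 74, 97, 134, 163
n = 163; position = 80n/100 = 130.4.
This falls in the class 25 to under 30: L = 25, F = 97, f = 37, h = 5.
80th percentile ≈ 25 + ((130.4 − 97) / 37) × 5 = 29.5135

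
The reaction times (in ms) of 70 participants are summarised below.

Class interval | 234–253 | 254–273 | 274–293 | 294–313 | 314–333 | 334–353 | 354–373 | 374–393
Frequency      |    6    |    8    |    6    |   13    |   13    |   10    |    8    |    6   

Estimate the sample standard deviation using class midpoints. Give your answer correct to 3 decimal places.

Midpoints: 243.5, 263.5, 283.5, 303.5, 323.5, 343.5, 363.5, 383.5
n = 70, Σfm = 22065, mean = 315.2143
Σfm² = 7070797.5
Σf(m − x̄)² = Σfm² − (Σfm)²/n = 7070797.5 − 22065²/70 = 115594.2857
Sample variance = 115594.2857 / 69 = 1675.2795
Standard deviation = √1675.2795 = 40.9302

40.930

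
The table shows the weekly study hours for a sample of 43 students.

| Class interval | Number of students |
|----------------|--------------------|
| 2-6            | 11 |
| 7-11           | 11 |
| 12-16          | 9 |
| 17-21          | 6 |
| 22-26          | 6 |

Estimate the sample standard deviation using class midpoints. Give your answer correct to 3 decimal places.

6.891

Midpoints: 4, 9, 14, 19, 24
n = 43, Σfm = 527, mean = 12.2558
Σfm² = 8453
Σf(m − x̄)² = Σfm² − (Σfm)²/n = 8453 − 527²/43 = 1994.1860
Sample variance = 1994.1860 / 42 = 47.4806
Standard deviation = √47.4806 = 6.8906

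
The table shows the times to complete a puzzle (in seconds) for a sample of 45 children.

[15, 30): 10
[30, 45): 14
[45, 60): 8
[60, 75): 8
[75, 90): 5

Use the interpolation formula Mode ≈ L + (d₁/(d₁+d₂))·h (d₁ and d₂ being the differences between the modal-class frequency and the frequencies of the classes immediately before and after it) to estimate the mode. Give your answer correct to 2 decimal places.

36.00

Modal class: [30, 45) (highest frequency 14).
d₁ = 14 − 10 = 4, d₂ = 14 − 8 = 6
Mode ≈ 30 + (4/(4+6)) × 15 = 30 + 6.0000 = 36.0000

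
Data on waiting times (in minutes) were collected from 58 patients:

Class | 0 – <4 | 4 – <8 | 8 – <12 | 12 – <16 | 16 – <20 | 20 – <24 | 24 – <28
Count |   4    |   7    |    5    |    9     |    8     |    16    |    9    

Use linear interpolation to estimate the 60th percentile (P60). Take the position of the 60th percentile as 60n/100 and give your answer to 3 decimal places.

Cumulative frequencies: 4, 11, 16, 25, 33, 49, 58
n = 58; position = 60n/100 = 34.8.
This falls in the class 20 – <24: L = 20, F = 33, f = 16, h = 4.
60th percentile ≈ 20 + ((34.8 − 33) / 16) × 4 = 20.4500

20.450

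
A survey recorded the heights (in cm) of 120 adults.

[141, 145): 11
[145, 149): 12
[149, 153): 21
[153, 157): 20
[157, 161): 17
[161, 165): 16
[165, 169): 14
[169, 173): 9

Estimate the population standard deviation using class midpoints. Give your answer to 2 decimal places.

8.16

Midpoints: 143, 147, 151, 155, 159, 163, 167, 171
n = 120, Σfm = 18796, mean = 156.6333
Σfm² = 2952064
Σf(m − x̄)² = Σfm² − (Σfm)²/n = 2952064 − 18796²/120 = 7983.8667
Population variance = 7983.8667 / 120 = 66.5322
Standard deviation = √66.5322 = 8.1567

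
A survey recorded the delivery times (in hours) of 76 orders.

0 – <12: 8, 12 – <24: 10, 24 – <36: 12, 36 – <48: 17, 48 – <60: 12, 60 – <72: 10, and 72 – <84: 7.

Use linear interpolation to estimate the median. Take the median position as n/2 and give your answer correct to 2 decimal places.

Cumulative frequencies: 8, 18, 30, 47, 59, 69, 76
n = 76; position = n/2 = 38.
This falls in the class 36 – <48: L = 36, F = 30, f = 17, h = 12.
Median ≈ 36 + ((38 − 30) / 17) × 12 = 41.6471

41.65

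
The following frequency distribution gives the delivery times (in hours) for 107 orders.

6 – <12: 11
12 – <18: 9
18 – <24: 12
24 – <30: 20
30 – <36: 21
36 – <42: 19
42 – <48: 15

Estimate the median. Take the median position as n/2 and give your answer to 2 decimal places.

30.43

Cumulative frequencies: 11, 20, 32, 52, 73, 92, 107
n = 107; position = n/2 = 53.5.
This falls in the class 30 – <36: L = 30, F = 52, f = 21, h = 6.
Median ≈ 30 + ((53.5 − 52) / 21) × 6 = 30.4286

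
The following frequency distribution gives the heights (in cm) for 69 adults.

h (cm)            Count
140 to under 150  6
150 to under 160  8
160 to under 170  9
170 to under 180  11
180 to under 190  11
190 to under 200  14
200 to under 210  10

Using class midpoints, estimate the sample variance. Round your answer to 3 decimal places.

356.181

Midpoints: 145, 155, 165, 175, 185, 195, 205
n = 69, Σfm = 12335, mean = 178.7681
Σfm² = 2229325
Σf(m − x̄)² = Σfm² − (Σfm)²/n = 2229325 − 12335²/69 = 24220.2899
Sample variance = 24220.2899 / 68 = 356.1807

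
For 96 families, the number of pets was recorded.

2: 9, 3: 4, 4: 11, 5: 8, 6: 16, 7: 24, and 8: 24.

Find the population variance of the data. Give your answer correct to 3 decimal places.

Values: 2, 3, 4, 5, 6, 7, 8
n = 96, Σfx = 570, mean = 5.9375
Σfx² = 3736
Σf(x − x̄)² = Σfx² − (Σfx)²/n = 3736 − 570²/96 = 351.6250
Population variance = 351.6250 / 96 = 3.6628

3.663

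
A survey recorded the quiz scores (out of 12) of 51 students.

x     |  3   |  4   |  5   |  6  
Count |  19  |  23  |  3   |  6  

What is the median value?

Cumulative frequencies: 19, 42, 45, 51
n = 51, so the median is the value in position (n+1)/2 = 26.
Position 26 falls at value 4.

4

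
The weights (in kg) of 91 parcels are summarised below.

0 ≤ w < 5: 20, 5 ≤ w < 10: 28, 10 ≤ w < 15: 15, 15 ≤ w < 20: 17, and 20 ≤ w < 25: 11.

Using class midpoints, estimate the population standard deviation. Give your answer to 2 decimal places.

6.62

Midpoints: 2.5, 7.5, 12.5, 17.5, 22.5
n = 91, Σfm = 992.5, mean = 10.9066
Σfm² = 14818.75
Σf(m − x̄)² = Σfm² − (Σfm)²/n = 14818.75 − 992.5²/91 = 3993.9560
Population variance = 3993.9560 / 91 = 43.8896
Standard deviation = √43.8896 = 6.6249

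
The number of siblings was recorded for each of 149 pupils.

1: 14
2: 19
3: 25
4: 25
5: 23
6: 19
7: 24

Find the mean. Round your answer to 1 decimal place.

Values: 1, 2, 3, 4, 5, 6, 7
Σfx = 14×1 + 19×2 + 25×3 + 25×4 + 23×5 + 19×6 + 24×7 = 624
n = Σf = 149
Mean = 624 / 149 = 4.1879

4.2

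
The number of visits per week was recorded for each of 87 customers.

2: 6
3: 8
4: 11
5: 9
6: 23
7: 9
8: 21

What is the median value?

6

Cumulative frequencies: 6, 14, 25, 34, 57, 66, 87
n = 87, so the median is the value in position (n+1)/2 = 44.
Position 44 falls at value 6.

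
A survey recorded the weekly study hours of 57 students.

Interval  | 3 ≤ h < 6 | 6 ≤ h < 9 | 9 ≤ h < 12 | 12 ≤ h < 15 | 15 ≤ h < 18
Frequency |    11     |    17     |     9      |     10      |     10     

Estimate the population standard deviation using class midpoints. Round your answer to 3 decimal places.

4.160

Midpoints: 4.5, 7.5, 10.5, 13.5, 16.5
n = 57, Σfm = 571.5, mean = 10.0263
Σfm² = 6716.25
Σf(m − x̄)² = Σfm² − (Σfm)²/n = 6716.25 − 571.5²/57 = 986.2105
Population variance = 986.2105 / 57 = 17.3019
Standard deviation = √17.3019 = 4.1596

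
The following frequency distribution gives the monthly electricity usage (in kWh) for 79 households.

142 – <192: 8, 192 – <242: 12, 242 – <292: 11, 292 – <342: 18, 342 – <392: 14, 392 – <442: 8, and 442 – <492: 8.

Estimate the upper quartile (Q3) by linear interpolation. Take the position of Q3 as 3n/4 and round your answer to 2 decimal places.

378.61

Cumulative frequencies: 8, 20, 31, 49, 63, 71, 79
n = 79; position = 3n/4 = 59.25.
This falls in the class 342 – <392: L = 342, F = 49, f = 14, h = 50.
Upper quartile ≈ 342 + ((59.25 − 49) / 14) × 50 = 378.6071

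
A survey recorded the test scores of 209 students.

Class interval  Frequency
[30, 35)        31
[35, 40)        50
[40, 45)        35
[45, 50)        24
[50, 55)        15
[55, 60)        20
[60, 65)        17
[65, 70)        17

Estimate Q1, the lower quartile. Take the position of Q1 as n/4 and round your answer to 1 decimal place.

37.1

Cumulative frequencies: 31, 81, 116, 140, 155, 175, 192, 209
n = 209; position = n/4 = 52.25.
This falls in the class [35, 40): L = 35, F = 31, f = 50, h = 5.
Lower quartile ≈ 35 + ((52.25 − 31) / 50) × 5 = 37.1250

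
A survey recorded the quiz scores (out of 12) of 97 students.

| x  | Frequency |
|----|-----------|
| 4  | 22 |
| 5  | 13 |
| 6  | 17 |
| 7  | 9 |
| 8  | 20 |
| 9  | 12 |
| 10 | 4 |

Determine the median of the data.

Cumulative frequencies: 22, 35, 52, 61, 81, 93, 97
n = 97, so the median is the value in position (n+1)/2 = 49.
Position 49 falls at value 6.

6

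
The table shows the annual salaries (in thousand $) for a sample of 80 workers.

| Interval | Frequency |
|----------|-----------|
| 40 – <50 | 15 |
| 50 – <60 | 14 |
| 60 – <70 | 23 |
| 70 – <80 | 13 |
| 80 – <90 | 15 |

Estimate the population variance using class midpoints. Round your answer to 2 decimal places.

183.73

Midpoints: 45, 55, 65, 75, 85
n = 80, Σfm = 5190, mean = 64.8750
Σfm² = 351400
Σf(m − x̄)² = Σfm² − (Σfm)²/n = 351400 − 5190²/80 = 14698.7500
Population variance = 14698.7500 / 80 = 183.7344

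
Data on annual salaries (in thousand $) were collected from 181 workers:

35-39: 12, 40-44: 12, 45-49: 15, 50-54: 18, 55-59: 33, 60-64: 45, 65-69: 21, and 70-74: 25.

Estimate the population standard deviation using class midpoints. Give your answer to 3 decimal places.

10.021

Midpoints: 37, 42, 47, 52, 57, 62, 67, 72
n = 181, Σfm = 10467, mean = 57.8287
Σfm² = 623469
Σf(m − x̄)² = Σfm² − (Σfm)²/n = 623469 − 10467²/181 = 18175.6906
Population variance = 18175.6906 / 181 = 100.4182
Standard deviation = √100.4182 = 10.0209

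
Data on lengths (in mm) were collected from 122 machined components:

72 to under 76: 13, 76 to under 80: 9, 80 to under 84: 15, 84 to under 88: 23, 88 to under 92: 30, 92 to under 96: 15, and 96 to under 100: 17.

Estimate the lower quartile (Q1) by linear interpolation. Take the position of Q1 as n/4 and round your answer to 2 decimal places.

Cumulative frequencies: 13, 22, 37, 60, 90, 105, 122
n = 122; position = n/4 = 30.5.
This falls in the class 80 to under 84: L = 80, F = 22, f = 15, h = 4.
Lower quartile ≈ 80 + ((30.5 − 22) / 15) × 4 = 82.2667

82.27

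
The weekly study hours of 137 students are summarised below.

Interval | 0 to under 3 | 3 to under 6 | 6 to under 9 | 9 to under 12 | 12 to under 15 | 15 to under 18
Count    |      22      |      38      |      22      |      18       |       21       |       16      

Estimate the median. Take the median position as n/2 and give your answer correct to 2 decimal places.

Cumulative frequencies: 22, 60, 82, 100, 121, 137
n = 137; position = n/2 = 68.5.
This falls in the class 6 to under 9: L = 6, F = 60, f = 22, h = 3.
Median ≈ 6 + ((68.5 − 60) / 22) × 3 = 7.1591

7.16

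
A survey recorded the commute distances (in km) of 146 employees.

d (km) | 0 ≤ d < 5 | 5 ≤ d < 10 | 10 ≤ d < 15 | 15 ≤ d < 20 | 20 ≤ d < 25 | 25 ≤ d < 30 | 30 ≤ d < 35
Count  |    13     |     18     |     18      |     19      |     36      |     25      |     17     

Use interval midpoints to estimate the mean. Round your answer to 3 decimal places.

Midpoints: 2.5, 7.5, 12.5, 17.5, 22.5, 27.5, 32.5
Σfm = 13×2.5 + 18×7.5 + 18×12.5 + 19×17.5 + 36×22.5 + 25×27.5 + 17×32.5 = 2775
n = Σf = 146
Mean = 2775 / 146 = 19.0068

19.007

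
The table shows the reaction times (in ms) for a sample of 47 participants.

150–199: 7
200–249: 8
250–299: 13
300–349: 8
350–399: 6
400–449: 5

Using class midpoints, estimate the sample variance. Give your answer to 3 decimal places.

5945.883

Midpoints: 174.5, 224.5, 274.5, 324.5, 374.5, 424.5
n = 47, Σfm = 13551.5, mean = 288.3298
Σfm² = 4180811.75
Σf(m − x̄)² = Σfm² − (Σfm)²/n = 4180811.75 − 13551.5²/47 = 273510.6383
Sample variance = 273510.6383 / 46 = 5945.8834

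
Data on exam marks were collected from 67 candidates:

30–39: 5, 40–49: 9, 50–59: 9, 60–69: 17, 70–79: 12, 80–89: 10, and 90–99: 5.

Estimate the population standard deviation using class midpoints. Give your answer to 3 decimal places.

16.690

Midpoints: 34.5, 44.5, 54.5, 64.5, 74.5, 84.5, 94.5
n = 67, Σfm = 4371.5, mean = 65.2463
Σfm² = 303886.75
Σf(m − x̄)² = Σfm² − (Σfm)²/n = 303886.75 − 4371.5²/67 = 18662.6866
Population variance = 18662.6866 / 67 = 278.5476
Standard deviation = √278.5476 = 16.6897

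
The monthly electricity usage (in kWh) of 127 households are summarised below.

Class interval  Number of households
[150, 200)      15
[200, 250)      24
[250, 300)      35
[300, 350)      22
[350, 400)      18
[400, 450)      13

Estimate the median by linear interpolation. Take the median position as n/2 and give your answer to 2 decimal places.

Cumulative frequencies: 15, 39, 74, 96, 114, 127
n = 127; position = n/2 = 63.5.
This falls in the class [250, 300): L = 250, F = 39, f = 35, h = 50.
Median ≈ 250 + ((63.5 − 39) / 35) × 50 = 285.0000

285.00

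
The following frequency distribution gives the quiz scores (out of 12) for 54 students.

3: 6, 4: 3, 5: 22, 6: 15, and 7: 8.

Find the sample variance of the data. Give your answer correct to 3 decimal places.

1.307

Values: 3, 4, 5, 6, 7
n = 54, Σfx = 286, mean = 5.2963
Σfx² = 1584
Σf(x − x̄)² = Σfx² − (Σfx)²/n = 1584 − 286²/54 = 69.2593
Sample variance = 69.2593 / 53 = 1.3068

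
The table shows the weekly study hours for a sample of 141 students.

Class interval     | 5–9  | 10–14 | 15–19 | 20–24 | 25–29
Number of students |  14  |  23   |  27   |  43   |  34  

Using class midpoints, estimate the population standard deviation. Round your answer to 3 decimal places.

Midpoints: 7, 12, 17, 22, 27
n = 141, Σfm = 2697, mean = 19.1277
Σfm² = 57399
Σf(m − x̄)² = Σfm² − (Σfm)²/n = 57399 − 2697²/141 = 5811.7021
Population variance = 5811.7021 / 141 = 41.2177
Standard deviation = √41.2177 = 6.4201

6.420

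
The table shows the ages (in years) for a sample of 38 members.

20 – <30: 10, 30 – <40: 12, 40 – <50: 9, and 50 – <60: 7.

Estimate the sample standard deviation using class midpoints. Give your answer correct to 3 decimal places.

10.724

Midpoints: 25, 35, 45, 55
n = 38, Σfm = 1460, mean = 38.4211
Σfm² = 60350
Σf(m − x̄)² = Σfm² − (Σfm)²/n = 60350 − 1460²/38 = 4255.2632
Sample variance = 4255.2632 / 37 = 115.0071
Standard deviation = √115.0071 = 10.7241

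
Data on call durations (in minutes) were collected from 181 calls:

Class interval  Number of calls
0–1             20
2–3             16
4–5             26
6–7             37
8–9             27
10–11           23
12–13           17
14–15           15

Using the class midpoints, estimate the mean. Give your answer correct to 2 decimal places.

Midpoints: 0.5, 2.5, 4.5, 6.5, 8.5, 10.5, 12.5, 14.5
Σfm = 20×0.5 + 16×2.5 + 26×4.5 + 37×6.5 + 27×8.5 + 23×10.5 + 17×12.5 + 15×14.5 = 1308.5
n = Σf = 181
Mean = 1308.5 / 181 = 7.2293

7.23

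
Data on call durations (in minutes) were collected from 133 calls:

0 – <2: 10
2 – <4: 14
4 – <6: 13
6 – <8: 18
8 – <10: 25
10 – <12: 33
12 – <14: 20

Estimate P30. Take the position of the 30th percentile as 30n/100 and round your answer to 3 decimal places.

6.322

Cumulative frequencies: 10, 24, 37, 55, 80, 113, 133
n = 133; position = 30n/100 = 39.9.
This falls in the class 6 – <8: L = 6, F = 37, f = 18, h = 2.
30th percentile ≈ 6 + ((39.9 − 37) / 18) × 2 = 6.3222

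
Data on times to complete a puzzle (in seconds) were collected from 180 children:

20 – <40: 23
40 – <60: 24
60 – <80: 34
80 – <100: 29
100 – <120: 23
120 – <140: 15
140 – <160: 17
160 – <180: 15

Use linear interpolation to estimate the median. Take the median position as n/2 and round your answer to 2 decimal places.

Cumulative frequencies: 23, 47, 81, 110, 133, 148, 165, 180
n = 180; position = n/2 = 90.
This falls in the class 80 – <100: L = 80, F = 81, f = 29, h = 20.
Median ≈ 80 + ((90 − 81) / 29) × 20 = 86.2069

86.21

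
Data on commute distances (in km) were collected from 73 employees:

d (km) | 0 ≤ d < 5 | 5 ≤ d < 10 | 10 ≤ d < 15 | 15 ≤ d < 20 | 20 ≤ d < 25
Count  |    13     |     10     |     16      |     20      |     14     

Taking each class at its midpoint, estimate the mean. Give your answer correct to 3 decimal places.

Midpoints: 2.5, 7.5, 12.5, 17.5, 22.5
Σfm = 13×2.5 + 10×7.5 + 16×12.5 + 20×17.5 + 14×22.5 = 972.5
n = Σf = 73
Mean = 972.5 / 73 = 13.3219

13.322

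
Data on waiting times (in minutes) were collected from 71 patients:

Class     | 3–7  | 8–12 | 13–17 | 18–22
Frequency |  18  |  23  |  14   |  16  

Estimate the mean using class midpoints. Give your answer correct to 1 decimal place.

Midpoints: 5, 10, 15, 20
Σfm = 18×5 + 23×10 + 14×15 + 16×20 = 850
n = Σf = 71
Mean = 850 / 71 = 11.9718

12.0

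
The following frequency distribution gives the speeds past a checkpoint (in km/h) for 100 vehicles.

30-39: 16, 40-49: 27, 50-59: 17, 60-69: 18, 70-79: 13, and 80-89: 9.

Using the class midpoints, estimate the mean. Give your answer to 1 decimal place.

Midpoints: 34.5, 44.5, 54.5, 64.5, 74.5, 84.5
Σfm = 16×34.5 + 27×44.5 + 17×54.5 + 18×64.5 + 13×74.5 + 9×84.5 = 5570
n = Σf = 100
Mean = 5570 / 100 = 55.7000

55.7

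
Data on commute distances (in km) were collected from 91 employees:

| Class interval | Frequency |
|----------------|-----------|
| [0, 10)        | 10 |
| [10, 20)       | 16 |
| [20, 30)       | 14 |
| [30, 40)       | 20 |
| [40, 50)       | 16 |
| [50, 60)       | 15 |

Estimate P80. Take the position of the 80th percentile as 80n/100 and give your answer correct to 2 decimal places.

48.00

Cumulative frequencies: 10, 26, 40, 60, 76, 91
n = 91; position = 80n/100 = 72.8.
This falls in the class [40, 50): L = 40, F = 60, f = 16, h = 10.
80th percentile ≈ 40 + ((72.8 − 60) / 16) × 10 = 48.0000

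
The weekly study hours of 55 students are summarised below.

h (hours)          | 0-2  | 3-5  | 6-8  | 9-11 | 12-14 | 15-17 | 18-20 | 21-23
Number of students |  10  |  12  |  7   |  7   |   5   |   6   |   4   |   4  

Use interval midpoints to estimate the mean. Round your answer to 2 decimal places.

Midpoints: 1, 4, 7, 10, 13, 16, 19, 22
Σfm = 10×1 + 12×4 + 7×7 + 7×10 + 5×13 + 6×16 + 4×19 + 4×22 = 502
n = Σf = 55
Mean = 502 / 55 = 9.1273

9.13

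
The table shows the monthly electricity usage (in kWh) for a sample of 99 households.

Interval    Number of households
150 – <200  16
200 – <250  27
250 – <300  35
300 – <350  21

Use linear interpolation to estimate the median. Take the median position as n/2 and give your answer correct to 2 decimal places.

259.29

Cumulative frequencies: 16, 43, 78, 99
n = 99; position = n/2 = 49.5.
This falls in the class 250 – <300: L = 250, F = 43, f = 35, h = 50.
Median ≈ 250 + ((49.5 − 43) / 35) × 50 = 259.2857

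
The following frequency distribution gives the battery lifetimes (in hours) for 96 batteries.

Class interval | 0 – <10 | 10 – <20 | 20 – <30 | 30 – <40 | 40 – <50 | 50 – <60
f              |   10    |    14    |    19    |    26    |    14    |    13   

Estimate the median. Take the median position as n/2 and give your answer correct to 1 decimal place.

Cumulative frequencies: 10, 24, 43, 69, 83, 96
n = 96; position = n/2 = 48.
This falls in the class 30 – <40: L = 30, F = 43, f = 26, h = 10.
Median ≈ 30 + ((48 − 43) / 26) × 10 = 31.9231

31.9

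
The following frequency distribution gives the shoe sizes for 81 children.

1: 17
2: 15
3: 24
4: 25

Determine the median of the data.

Cumulative frequencies: 17, 32, 56, 81
n = 81, so the median is the value in position (n+1)/2 = 41.
Position 41 falls at value 3.

3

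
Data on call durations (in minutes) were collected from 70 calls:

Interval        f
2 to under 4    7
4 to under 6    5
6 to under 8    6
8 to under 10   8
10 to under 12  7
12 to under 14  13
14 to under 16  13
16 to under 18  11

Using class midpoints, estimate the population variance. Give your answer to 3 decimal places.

20.105

Midpoints: 3, 5, 7, 9, 11, 13, 15, 17
n = 70, Σfm = 788, mean = 11.2571
Σfm² = 10278
Σf(m − x̄)² = Σfm² − (Σfm)²/n = 10278 − 788²/70 = 1407.3714
Population variance = 1407.3714 / 70 = 20.1053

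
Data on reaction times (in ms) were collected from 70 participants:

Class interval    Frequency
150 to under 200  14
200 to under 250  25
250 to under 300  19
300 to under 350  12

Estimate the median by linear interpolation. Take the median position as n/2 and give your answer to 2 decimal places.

242.00

Cumulative frequencies: 14, 39, 58, 70
n = 70; position = n/2 = 35.
This falls in the class 200 to under 250: L = 200, F = 14, f = 25, h = 50.
Median ≈ 200 + ((35 − 14) / 25) × 50 = 242.0000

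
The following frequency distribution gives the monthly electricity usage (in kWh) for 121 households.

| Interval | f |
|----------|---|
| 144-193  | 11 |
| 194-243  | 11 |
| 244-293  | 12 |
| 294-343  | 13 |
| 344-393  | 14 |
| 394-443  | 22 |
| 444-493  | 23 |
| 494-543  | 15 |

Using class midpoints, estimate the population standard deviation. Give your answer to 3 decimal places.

Midpoints: 168.5, 218.5, 268.5, 318.5, 368.5, 418.5, 468.5, 518.5
n = 121, Σfm = 44538.5, mean = 368.0868
Σfm² = 17856512.25
Σf(m − x̄)² = Σfm² − (Σfm)²/n = 17856512.25 − 44538.5²/121 = 1462479.3388
Population variance = 1462479.3388 / 121 = 12086.6061
Standard deviation = √12086.6061 = 109.9391

109.939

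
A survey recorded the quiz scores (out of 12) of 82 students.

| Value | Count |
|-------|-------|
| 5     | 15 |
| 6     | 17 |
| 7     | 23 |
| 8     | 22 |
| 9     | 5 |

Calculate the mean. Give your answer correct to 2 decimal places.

Values: 5, 6, 7, 8, 9
Σfx = 15×5 + 17×6 + 23×7 + 22×8 + 5×9 = 559
n = Σf = 82
Mean = 559 / 82 = 6.8171

6.82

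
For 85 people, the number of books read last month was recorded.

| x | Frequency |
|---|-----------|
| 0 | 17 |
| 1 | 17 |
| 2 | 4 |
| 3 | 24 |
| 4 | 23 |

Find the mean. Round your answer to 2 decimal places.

Values: 0, 1, 2, 3, 4
Σfx = 17×0 + 17×1 + 4×2 + 24×3 + 23×4 = 189
n = Σf = 85
Mean = 189 / 85 = 2.2235

2.22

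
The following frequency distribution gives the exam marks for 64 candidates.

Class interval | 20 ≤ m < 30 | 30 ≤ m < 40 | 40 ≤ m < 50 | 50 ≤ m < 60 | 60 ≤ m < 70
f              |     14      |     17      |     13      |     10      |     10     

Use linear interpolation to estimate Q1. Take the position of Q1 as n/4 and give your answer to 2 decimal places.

Cumulative frequencies: 14, 31, 44, 54, 64
n = 64; position = n/4 = 16.
This falls in the class 30 ≤ m < 40: L = 30, F = 14, f = 17, h = 10.
Lower quartile ≈ 30 + ((16 − 14) / 17) × 10 = 31.1765

31.18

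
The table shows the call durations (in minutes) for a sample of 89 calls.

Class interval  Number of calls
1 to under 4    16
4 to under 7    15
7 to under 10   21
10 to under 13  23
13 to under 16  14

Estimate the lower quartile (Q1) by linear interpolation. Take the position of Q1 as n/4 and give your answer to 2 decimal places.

5.25

Cumulative frequencies: 16, 31, 52, 75, 89
n = 89; position = n/4 = 22.25.
This falls in the class 4 to under 7: L = 4, F = 16, f = 15, h = 3.
Lower quartile ≈ 4 + ((22.25 − 16) / 15) × 3 = 5.2500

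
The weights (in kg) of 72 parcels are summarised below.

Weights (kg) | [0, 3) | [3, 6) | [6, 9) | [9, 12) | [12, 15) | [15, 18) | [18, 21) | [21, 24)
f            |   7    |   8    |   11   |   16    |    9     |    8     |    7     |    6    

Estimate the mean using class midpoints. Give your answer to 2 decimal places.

11.42

Midpoints: 1.5, 4.5, 7.5, 10.5, 13.5, 16.5, 19.5, 22.5
Σfm = 7×1.5 + 8×4.5 + 11×7.5 + 16×10.5 + 9×13.5 + 8×16.5 + 7×19.5 + 6×22.5 = 822
n = Σf = 72
Mean = 822 / 72 = 11.4167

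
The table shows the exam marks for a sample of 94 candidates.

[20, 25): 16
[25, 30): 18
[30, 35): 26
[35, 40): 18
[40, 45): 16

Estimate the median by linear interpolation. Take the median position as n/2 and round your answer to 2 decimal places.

32.50

Cumulative frequencies: 16, 34, 60, 78, 94
n = 94; position = n/2 = 47.
This falls in the class [30, 35): L = 30, F = 34, f = 26, h = 5.
Median ≈ 30 + ((47 − 34) / 26) × 5 = 32.5000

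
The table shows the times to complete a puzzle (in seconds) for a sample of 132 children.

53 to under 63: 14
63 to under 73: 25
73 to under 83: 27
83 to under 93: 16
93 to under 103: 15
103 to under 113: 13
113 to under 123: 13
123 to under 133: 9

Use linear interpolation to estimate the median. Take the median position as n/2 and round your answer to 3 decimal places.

83.000

Cumulative frequencies: 14, 39, 66, 82, 97, 110, 123, 132
n = 132; position = n/2 = 66.
This falls in the class 73 to under 83: L = 73, F = 39, f = 27, h = 10.
Median ≈ 73 + ((66 − 39) / 27) × 10 = 83.0000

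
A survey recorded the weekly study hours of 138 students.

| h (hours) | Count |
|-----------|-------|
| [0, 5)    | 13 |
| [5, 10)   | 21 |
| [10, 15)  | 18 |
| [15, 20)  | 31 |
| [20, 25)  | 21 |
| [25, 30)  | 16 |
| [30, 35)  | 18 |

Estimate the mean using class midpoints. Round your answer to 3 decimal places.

17.790

Midpoints: 2.5, 7.5, 12.5, 17.5, 22.5, 27.5, 32.5
Σfm = 13×2.5 + 21×7.5 + 18×12.5 + 31×17.5 + 21×22.5 + 16×27.5 + 18×32.5 = 2455
n = Σf = 138
Mean = 2455 / 138 = 17.7899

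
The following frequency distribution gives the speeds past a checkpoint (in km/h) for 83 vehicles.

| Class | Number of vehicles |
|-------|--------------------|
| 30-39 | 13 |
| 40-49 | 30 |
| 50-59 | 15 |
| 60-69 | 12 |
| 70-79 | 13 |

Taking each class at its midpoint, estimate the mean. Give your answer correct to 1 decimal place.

Midpoints: 34.5, 44.5, 54.5, 64.5, 74.5
Σfm = 13×34.5 + 30×44.5 + 15×54.5 + 12×64.5 + 13×74.5 = 4343.5
n = Σf = 83
Mean = 4343.5 / 83 = 52.3313

52.3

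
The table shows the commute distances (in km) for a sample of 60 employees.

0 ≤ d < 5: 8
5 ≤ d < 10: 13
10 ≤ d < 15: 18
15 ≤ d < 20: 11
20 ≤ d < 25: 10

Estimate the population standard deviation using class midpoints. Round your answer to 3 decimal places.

Midpoints: 2.5, 7.5, 12.5, 17.5, 22.5
n = 60, Σfm = 760, mean = 12.6667
Σfm² = 12025
Σf(m − x̄)² = Σfm² − (Σfm)²/n = 12025 − 760²/60 = 2398.3333
Population variance = 2398.3333 / 60 = 39.9722
Standard deviation = √39.9722 = 6.3224

6.322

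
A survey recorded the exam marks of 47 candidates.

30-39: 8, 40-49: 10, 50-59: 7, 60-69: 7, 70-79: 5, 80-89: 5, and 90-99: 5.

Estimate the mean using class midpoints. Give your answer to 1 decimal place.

60.0

Midpoints: 34.5, 44.5, 54.5, 64.5, 74.5, 84.5, 94.5
Σfm = 8×34.5 + 10×44.5 + 7×54.5 + 7×64.5 + 5×74.5 + 5×84.5 + 5×94.5 = 2821.5
n = Σf = 47
Mean = 2821.5 / 47 = 60.0319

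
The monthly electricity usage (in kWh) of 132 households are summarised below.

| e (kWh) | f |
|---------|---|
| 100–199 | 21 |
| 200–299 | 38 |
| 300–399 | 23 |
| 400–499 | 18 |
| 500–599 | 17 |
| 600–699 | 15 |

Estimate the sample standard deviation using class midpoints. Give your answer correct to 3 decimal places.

161.295

Midpoints: 149.5, 249.5, 349.5, 449.5, 549.5, 649.5
n = 132, Σfm = 47834, mean = 362.3788
Σfm² = 20742133
Σf(m − x̄)² = Σfm² − (Σfm)²/n = 20742133 − 47834²/132 = 3408106.0606
Sample variance = 3408106.0606 / 131 = 26016.0768
Standard deviation = √26016.0768 = 161.2950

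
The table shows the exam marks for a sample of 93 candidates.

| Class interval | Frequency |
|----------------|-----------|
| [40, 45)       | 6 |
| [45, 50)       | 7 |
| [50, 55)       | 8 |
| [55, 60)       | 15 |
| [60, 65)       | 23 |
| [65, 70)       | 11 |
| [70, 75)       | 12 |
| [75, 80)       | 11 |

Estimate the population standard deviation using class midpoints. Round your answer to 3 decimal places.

Midpoints: 42.5, 47.5, 52.5, 57.5, 62.5, 67.5, 72.5, 77.5
n = 93, Σfm = 5772.5, mean = 62.0699
Σfm² = 367381.25
Σf(m − x̄)² = Σfm² − (Σfm)²/n = 367381.25 − 5772.5²/93 = 9082.7957
Population variance = 9082.7957 / 93 = 97.6645
Standard deviation = √97.6645 = 9.8825

9.883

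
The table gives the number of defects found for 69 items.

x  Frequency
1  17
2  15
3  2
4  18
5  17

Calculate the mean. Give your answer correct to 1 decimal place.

Values: 1, 2, 3, 4, 5
Σfx = 17×1 + 15×2 + 2×3 + 18×4 + 17×5 = 210
n = Σf = 69
Mean = 210 / 69 = 3.0435

3.0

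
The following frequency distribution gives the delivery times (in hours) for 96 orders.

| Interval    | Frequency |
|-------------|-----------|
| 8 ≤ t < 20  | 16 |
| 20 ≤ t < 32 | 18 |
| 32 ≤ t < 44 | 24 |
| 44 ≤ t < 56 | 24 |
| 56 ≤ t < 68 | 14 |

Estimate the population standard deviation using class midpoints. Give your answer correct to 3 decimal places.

Midpoints: 14, 26, 38, 50, 62
n = 96, Σfm = 3672, mean = 38.2500
Σfm² = 163776
Σf(m − x̄)² = Σfm² − (Σfm)²/n = 163776 − 3672²/96 = 23322.0000
Population variance = 23322.0000 / 96 = 242.9375
Standard deviation = √242.9375 = 15.5865

15.586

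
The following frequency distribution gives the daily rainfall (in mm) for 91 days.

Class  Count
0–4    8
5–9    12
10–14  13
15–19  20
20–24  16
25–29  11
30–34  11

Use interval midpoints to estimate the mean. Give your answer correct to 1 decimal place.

Midpoints: 2, 7, 12, 17, 22, 27, 32
Σfm = 8×2 + 12×7 + 13×12 + 20×17 + 16×22 + 11×27 + 11×32 = 1597
n = Σf = 91
Mean = 1597 / 91 = 17.5495

17.5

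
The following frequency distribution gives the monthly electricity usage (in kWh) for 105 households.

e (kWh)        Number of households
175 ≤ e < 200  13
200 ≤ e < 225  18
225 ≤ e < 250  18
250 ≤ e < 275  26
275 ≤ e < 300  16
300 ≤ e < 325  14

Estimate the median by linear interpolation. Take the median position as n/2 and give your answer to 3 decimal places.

253.365

Cumulative frequencies: 13, 31, 49, 75, 91, 105
n = 105; position = n/2 = 52.5.
This falls in the class 250 ≤ e < 275: L = 250, F = 49, f = 26, h = 25.
Median ≈ 250 + ((52.5 − 49) / 26) × 25 = 253.3654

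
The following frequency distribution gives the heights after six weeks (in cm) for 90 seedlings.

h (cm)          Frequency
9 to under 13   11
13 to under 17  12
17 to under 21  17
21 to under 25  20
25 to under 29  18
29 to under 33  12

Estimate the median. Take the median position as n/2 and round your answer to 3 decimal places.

22.000

Cumulative frequencies: 11, 23, 40, 60, 78, 90
n = 90; position = n/2 = 45.
This falls in the class 21 to under 25: L = 21, F = 40, f = 20, h = 4.
Median ≈ 21 + ((45 − 40) / 20) × 4 = 22.0000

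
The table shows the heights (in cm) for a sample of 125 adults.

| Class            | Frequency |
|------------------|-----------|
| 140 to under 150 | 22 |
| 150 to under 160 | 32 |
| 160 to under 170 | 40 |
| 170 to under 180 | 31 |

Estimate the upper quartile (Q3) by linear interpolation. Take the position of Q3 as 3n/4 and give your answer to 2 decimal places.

Cumulative frequencies: 22, 54, 94, 125
n = 125; position = 3n/4 = 93.75.
This falls in the class 160 to under 170: L = 160, F = 54, f = 40, h = 10.
Upper quartile ≈ 160 + ((93.75 − 54) / 40) × 10 = 169.9375

169.94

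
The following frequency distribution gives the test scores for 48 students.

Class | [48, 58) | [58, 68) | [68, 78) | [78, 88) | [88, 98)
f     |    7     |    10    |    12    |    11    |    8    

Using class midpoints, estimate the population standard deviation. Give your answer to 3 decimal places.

12.975

Midpoints: 53, 63, 73, 83, 93
n = 48, Σfm = 3534, mean = 73.6250
Σfm² = 268272
Σf(m − x̄)² = Σfm² − (Σfm)²/n = 268272 − 3534²/48 = 8081.2500
Population variance = 8081.2500 / 48 = 168.3594
Standard deviation = √168.3594 = 12.9753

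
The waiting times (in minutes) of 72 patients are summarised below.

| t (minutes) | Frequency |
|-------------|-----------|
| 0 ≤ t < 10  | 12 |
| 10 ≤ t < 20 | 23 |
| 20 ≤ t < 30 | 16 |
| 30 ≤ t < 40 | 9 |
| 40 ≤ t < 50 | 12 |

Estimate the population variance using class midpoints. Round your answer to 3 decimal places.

173.997

Midpoints: 5, 15, 25, 35, 45
n = 72, Σfm = 1660, mean = 23.0556
Σfm² = 50800
Σf(m − x̄)² = Σfm² − (Σfm)²/n = 50800 − 1660²/72 = 12527.7778
Population variance = 12527.7778 / 72 = 173.9969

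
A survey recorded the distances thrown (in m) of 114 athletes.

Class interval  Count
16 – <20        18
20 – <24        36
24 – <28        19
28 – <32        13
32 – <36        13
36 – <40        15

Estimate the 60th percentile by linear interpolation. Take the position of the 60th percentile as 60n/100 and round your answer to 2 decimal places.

27.03

Cumulative frequencies: 18, 54, 73, 86, 99, 114
n = 114; position = 60n/100 = 68.4.
This falls in the class 24 – <28: L = 24, F = 54, f = 19, h = 4.
60th percentile ≈ 24 + ((68.4 − 54) / 19) × 4 = 27.0316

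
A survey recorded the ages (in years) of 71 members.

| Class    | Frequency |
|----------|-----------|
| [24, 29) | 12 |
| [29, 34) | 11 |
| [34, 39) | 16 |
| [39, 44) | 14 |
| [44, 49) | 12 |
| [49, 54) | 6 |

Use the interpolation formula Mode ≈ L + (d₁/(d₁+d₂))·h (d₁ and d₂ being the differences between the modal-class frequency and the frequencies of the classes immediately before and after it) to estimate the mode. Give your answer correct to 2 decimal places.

Modal class: [34, 39) (highest frequency 16).
d₁ = 16 − 11 = 5, d₂ = 16 − 14 = 2
Mode ≈ 34 + (5/(5+2)) × 5 = 34 + 3.5714 = 37.5714

37.57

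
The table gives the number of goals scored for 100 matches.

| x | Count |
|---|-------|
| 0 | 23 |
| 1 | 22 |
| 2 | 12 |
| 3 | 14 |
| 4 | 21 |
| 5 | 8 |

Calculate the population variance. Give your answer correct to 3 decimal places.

2.826

Values: 0, 1, 2, 3, 4, 5
n = 100, Σfx = 212, mean = 2.1200
Σfx² = 732
Σf(x − x̄)² = Σfx² − (Σfx)²/n = 732 − 212²/100 = 282.5600
Population variance = 282.5600 / 100 = 2.8256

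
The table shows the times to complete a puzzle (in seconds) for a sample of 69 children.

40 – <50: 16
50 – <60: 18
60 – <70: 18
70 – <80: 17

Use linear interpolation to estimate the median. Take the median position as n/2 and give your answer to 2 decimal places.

60.28

Cumulative frequencies: 16, 34, 52, 69
n = 69; position = n/2 = 34.5.
This falls in the class 60 – <70: L = 60, F = 34, f = 18, h = 10.
Median ≈ 60 + ((34.5 − 34) / 18) × 10 = 60.2778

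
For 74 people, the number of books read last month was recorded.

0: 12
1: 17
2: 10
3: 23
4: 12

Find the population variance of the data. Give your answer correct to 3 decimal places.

1.831

Values: 0, 1, 2, 3, 4
n = 74, Σfx = 154, mean = 2.0811
Σfx² = 456
Σf(x − x̄)² = Σfx² − (Σfx)²/n = 456 − 154²/74 = 135.5135
Population variance = 135.5135 / 74 = 1.8313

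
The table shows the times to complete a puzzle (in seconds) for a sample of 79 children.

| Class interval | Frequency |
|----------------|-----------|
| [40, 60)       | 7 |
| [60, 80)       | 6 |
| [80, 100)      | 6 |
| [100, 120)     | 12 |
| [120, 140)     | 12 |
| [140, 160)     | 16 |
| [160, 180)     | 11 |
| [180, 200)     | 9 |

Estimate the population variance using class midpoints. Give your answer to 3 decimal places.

Midpoints: 50, 70, 90, 110, 130, 150, 170, 190
n = 79, Σfm = 10170, mean = 128.7342
Σfm² = 1446300
Σf(m − x̄)² = Σfm² − (Σfm)²/n = 1446300 − 10170²/79 = 137073.4177
Population variance = 137073.4177 / 79 = 1735.1066

1735.107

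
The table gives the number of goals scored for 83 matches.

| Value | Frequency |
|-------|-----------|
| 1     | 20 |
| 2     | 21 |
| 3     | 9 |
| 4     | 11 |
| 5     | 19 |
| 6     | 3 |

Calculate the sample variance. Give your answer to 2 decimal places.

2.62

Values: 1, 2, 3, 4, 5, 6
n = 83, Σfx = 246, mean = 2.9639
Σfx² = 944
Σf(x − x̄)² = Σfx² − (Σfx)²/n = 944 − 246²/83 = 214.8916
Sample variance = 214.8916 / 82 = 2.6206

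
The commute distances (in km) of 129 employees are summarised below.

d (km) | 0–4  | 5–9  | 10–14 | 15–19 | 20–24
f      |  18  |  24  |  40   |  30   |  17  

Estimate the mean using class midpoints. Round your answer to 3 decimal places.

12.155

Midpoints: 2, 7, 12, 17, 22
Σfm = 18×2 + 24×7 + 40×12 + 30×17 + 17×22 = 1568
n = Σf = 129
Mean = 1568 / 129 = 12.1550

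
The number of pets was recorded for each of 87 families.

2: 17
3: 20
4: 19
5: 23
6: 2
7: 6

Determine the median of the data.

4

Cumulative frequencies: 17, 37, 56, 79, 81, 87
n = 87, so the median is the value in position (n+1)/2 = 44.
Position 44 falls at value 4.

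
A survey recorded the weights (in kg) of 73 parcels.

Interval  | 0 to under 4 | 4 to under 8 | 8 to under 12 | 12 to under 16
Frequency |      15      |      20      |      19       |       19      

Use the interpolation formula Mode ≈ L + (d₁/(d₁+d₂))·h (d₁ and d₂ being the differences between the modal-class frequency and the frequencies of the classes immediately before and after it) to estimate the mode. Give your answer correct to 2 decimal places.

7.33

Modal class: 4 to under 8 (highest frequency 20).
d₁ = 20 − 15 = 5, d₂ = 20 − 19 = 1
Mode ≈ 4 + (5/(5+1)) × 4 = 4 + 3.3333 = 7.3333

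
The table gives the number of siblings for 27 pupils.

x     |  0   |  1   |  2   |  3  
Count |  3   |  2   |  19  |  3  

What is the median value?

Cumulative frequencies: 3, 5, 24, 27
n = 27, so the median is the value in position (n+1)/2 = 14.
Position 14 falls at value 2.

2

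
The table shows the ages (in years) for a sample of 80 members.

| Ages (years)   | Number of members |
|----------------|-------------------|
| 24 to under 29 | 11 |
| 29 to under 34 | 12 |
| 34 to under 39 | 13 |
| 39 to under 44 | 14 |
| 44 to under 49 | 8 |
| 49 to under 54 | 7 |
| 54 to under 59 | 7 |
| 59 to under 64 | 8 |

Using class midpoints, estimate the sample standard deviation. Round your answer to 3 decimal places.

11.062

Midpoints: 26.5, 31.5, 36.5, 41.5, 46.5, 51.5, 56.5, 61.5
n = 80, Σfm = 3345, mean = 41.8125
Σfm² = 149530
Σf(m − x̄)² = Σfm² − (Σfm)²/n = 149530 − 3345²/80 = 9667.1875
Sample variance = 9667.1875 / 79 = 122.3695
Standard deviation = √122.3695 = 11.0621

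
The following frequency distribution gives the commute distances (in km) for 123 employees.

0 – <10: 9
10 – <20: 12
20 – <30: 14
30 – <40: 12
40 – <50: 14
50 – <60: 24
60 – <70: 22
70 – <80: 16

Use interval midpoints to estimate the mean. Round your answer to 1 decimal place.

Midpoints: 5, 15, 25, 35, 45, 55, 65, 75
Σfm = 9×5 + 12×15 + 14×25 + 12×35 + 14×45 + 24×55 + 22×65 + 16×75 = 5575
n = Σf = 123
Mean = 5575 / 123 = 45.3252

45.3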